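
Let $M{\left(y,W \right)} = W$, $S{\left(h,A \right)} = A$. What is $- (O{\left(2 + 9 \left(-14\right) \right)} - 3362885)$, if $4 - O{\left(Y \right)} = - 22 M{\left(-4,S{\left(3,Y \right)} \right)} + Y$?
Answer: $3365485$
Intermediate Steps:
$O{\left(Y \right)} = 4 + 21 Y$ ($O{\left(Y \right)} = 4 - \left(- 22 Y + Y\right) = 4 - - 21 Y = 4 + 21 Y$)
$- (O{\left(2 + 9 \left(-14\right) \right)} - 3362885) = - (\left(4 + 21 \left(2 + 9 \left(-14\right)\right)\right) - 3362885) = - (\left(4 + 21 \left(2 - 126\right)\right) - 3362885) = - (\left(4 + 21 \left(-124\right)\right) - 3362885) = - (\left(4 - 2604\right) - 3362885) = - (-2600 - 3362885) = \left(-1\right) \left(-3365485\right) = 3365485$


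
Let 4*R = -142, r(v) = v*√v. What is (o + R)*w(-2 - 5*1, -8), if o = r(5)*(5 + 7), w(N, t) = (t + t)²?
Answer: -9088 + 15360*√5 ≈ 25258.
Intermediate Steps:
r(v) = v^(3/2)
w(N, t) = 4*t² (w(N, t) = (2*t)² = 4*t²)
o = 60*√5 (o = 5^(3/2)*(5 + 7) = (5*√5)*12 = 60*√5 ≈ 134.16)
R = -71/2 (R = (¼)*(-142) = -71/2 ≈ -35.500)
(o + R)*w(-2 - 5*1, -8) = (60*√5 - 71/2)*(4*(-8)²) = (-71/2 + 60*√5)*(4*64) = (-71/2 + 60*√5)*256 = -9088 + 15360*√5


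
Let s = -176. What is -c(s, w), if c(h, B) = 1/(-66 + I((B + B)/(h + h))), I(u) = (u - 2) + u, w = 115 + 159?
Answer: 44/3129 ≈ 0.014062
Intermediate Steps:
w = 274
I(u) = -2 + 2*u (I(u) = (-2 + u) + u = -2 + 2*u)
c(h, B) = 1/(-68 + 2*B/h) (c(h, B) = 1/(-66 + (-2 + 2*((B + B)/(h + h)))) = 1/(-66 + (-2 + 2*((2*B)/((2*h))))) = 1/(-66 + (-2 + 2*((2*B)*(1/(2*h))))) = 1/(-66 + (-2 + 2*(B/h))) = 1/(-66 + (-2 + 2*B/h)) = 1/(-68 + 2*B/h))
-c(s, w) = -(-176)/(2*(274 - 34*(-176))) = -(-176)/(2*(274 + 5984)) = -(-176)/(2*6258) = -1*(-44/3129) = 44/3129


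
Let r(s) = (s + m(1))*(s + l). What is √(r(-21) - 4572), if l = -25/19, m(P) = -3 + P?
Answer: 2*I*√366301/19 ≈ 63.708*I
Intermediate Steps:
l = -25/19 (l = -25*1/19 = -25/19 ≈ -1.3158)
r(s) = (-2 + s)*(-25/19 + s) (r(s) = (s + (-3 + 1))*(s - 25/19) = (s - 2)*(-25/19 + s) = (-2 + s)*(-25/19 + s))
√(r(-21) - 4572) = √((50/19 + (-21)² - 63/19*(-21)) - 4572) = √((50/19 + 441 + 1323/19) - 4572) = √(9752/19 - 4572) = √(-77116/19) = 2*I*√366301/19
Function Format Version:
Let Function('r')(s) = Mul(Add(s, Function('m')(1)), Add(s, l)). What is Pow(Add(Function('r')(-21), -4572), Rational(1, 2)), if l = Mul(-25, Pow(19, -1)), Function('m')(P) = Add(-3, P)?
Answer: Mul(Rational(2, 19), I, Pow(366301, Rational(1, 2))) ≈ Mul(63.708, I)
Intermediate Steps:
l = Rational(-25, 19) (l = Mul(-25, Rational(1, 19)) = Rational(-25, 19) ≈ -1.3158)
Function('r')(s) = Mul(Add(-2, s), Add(Rational(-25, 19), s)) (Function('r')(s) = Mul(Add(s, Add(-3, 1)), Add(s, Rational(-25, 19))) = Mul(Add(s, -2), Add(Rational(-25, 19), s)) = Mul(Add(-2, s), Add(Rational(-25, 19), s)))
Pow(Add(Function('r')(-21), -4572), Rational(1, 2)) = Pow(Add(Add(Rational(50, 19), Pow(-21, 2), Mul(Rational(-63, 19), -21)), -4572), Rational(1, 2)) = Pow(Add(Add(Rational(50, 19), 441, Rational(1323, 19)), -4572), Rational(1, 2)) = Pow(Add(Rational(9752, 19), -4572), Rational(1, 2)) = Pow(Rational(-77116, 19), Rational(1, 2)) = Mul(Rational(2, 19), I, Pow(366301, Rational(1, 2)))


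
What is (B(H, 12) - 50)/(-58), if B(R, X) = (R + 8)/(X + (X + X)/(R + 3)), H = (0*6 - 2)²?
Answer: 443/522 ≈ 0.84866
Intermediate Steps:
H = 4 (H = (0 - 2)² = (-2)² = 4)
B(R, X) = (8 + R)/(X + 2*X/(3 + R)) (B(R, X) = (8 + R)/(X + (2*X)/(3 + R)) = (8 + R)/(X + 2*X/(3 + R)))
(B(H, 12) - 50)/(-58) = ((24 + 4² + 11*4)/(12*(5 + 4)) - 50)/(-58) = ((1/12)*(24 + 16 + 44)/9 - 50)*(-1/58) = ((1/12)*(⅑)*84 - 50)*(-1/58) = (7/9 - 50)*(-1/58) = -443/9*(-1/58) = 443/522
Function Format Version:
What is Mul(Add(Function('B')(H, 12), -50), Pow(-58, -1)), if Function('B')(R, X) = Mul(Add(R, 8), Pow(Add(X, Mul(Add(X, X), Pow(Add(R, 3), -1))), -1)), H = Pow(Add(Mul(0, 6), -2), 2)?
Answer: Rational(443, 522) ≈ 0.84866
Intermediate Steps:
H = 4 (H = Pow(Add(0, -2), 2) = Pow(-2, 2) = 4)
Function('B')(R, X) = Mul(Pow(Add(X, Mul(2, X, Pow(Add(3, R), -1))), -1), Add(8, R)) (Function('B')(R, X) = Mul(Add(8, R), Pow(Add(X, Mul(Mul(2, X), Pow(Add(3, R), -1))), -1)) = Mul(Add(8, R), Pow(Add(X, Mul(2, X, Pow(Add(3, R), -1))), -1)) = Mul(Pow(Add(X, Mul(2, X, Pow(Add(3, R), -1))), -1), Add(8, R)))
Mul(Add(Function('B')(H, 12), -50), Pow(-58, -1)) = Mul(Add(Mul(Pow(12, -1), Pow(Add(5, 4), -1), Add(24, Pow(4, 2), Mul(11, 4))), -50), Pow(-58, -1)) = Mul(Add(Mul(Rational(1, 12), Pow(9, -1), Add(24, 16, 44)), -50), Rational(-1, 58)) = Mul(Add(Mul(Rational(1, 12), Rational(1, 9), 84), -50), Rational(-1, 58)) = Mul(Add(Rational(7, 9), -50), Rational(-1, 58)) = Mul(Rational(-443, 9), Rational(-1, 58)) = Rational(443, 522)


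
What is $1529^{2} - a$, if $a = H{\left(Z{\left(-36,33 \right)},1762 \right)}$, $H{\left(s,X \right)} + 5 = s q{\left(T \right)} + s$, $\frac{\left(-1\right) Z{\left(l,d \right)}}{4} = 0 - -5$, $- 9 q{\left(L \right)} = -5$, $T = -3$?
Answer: $\frac{21040894}{9} \approx 2.3379 \cdot 10^{6}$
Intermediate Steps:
$q{\left(L \right)} = \frac{5}{9}$ ($q{\left(L \right)} = \left(- \frac{1}{9}\right) \left(-5\right) = \frac{5}{9}$)
$Z{\left(l,d \right)} = -20$ ($Z{\left(l,d \right)} = - 4 \left(0 - -5\right) = - 4 \left(0 + 5\right) = \left(-4\right) 5 = -20$)
$H{\left(s,X \right)} = -5 + \frac{14 s}{9}$ ($H{\left(s,X \right)} = -5 + \left(s \frac{5}{9} + s\right) = -5 + \left(\frac{5 s}{9} + s\right) = -5 + \frac{14 s}{9}$)
$a = - \frac{325}{9}$ ($a = -5 + \frac{14}{9} \left(-20\right) = -5 - \frac{280}{9} = - \frac{325}{9} \approx -36.111$)
$1529^{2} - a = 1529^{2} - - \frac{325}{9} = 2337841 + \frac{325}{9} = \frac{21040894}{9}$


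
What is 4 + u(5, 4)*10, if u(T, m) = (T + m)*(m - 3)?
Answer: 94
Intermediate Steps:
u(T, m) = (-3 + m)*(T + m) (u(T, m) = (T + m)*(-3 + m) = (-3 + m)*(T + m))
4 + u(5, 4)*10 = 4 + (4² - 3*5 - 3*4 + 5*4)*10 = 4 + (16 - 15 - 12 + 20)*10 = 4 + 9*10 = 4 + 90 = 94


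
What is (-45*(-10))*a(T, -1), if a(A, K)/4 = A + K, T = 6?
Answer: 9000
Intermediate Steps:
a(A, K) = 4*A + 4*K (a(A, K) = 4*(A + K) = 4*A + 4*K)
(-45*(-10))*a(T, -1) = (-45*(-10))*(4*6 + 4*(-1)) = 450*(24 - 4) = 450*20 = 9000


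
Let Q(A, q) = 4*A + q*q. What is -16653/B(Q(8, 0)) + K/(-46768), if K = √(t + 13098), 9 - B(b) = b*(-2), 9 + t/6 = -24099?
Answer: -16653/73 - 5*I*√5262/46768 ≈ -228.12 - 0.0077553*I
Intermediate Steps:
t = -144648 (t = -54 + 6*(-24099) = -54 - 144594 = -144648)
Q(A, q) = q² + 4*A (Q(A, q) = 4*A + q² = q² + 4*A)
B(b) = 9 + 2*b (B(b) = 9 - b*(-2) = 9 - (-2)*b = 9 + 2*b)
K = 5*I*√5262 (K = √(-144648 + 13098) = √(-131550) = 5*I*√5262 ≈ 362.7*I)
-16653/B(Q(8, 0)) + K/(-46768) = -16653/(9 + 2*(0² + 4*8)) + (5*I*√5262)/(-46768) = -16653/(9 + 2*(0 + 32)) + (5*I*√5262)*(-1/46768) = -16653/(9 + 2*32) - 5*I*√5262/46768 = -16653/(9 + 64) - 5*I*√5262/46768 = -16653/73 - 5*I*√5262/46768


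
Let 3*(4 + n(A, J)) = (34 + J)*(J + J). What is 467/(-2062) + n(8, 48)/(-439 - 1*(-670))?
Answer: 5294563/476322 ≈ 11.116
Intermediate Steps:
n(A, J) = -4 + 2*J*(34 + J)/3 (n(A, J) = -4 + ((34 + J)*(J + J))/3 = -4 + ((34 + J)*(2*J))/3 = -4 + (2*J*(34 + J))/3 = -4 + 2*J*(34 + J)/3)
467/(-2062) + n(8, 48)/(-439 - 1*(-670)) = 467/(-2062) + (-4 + (⅔)*48² + (68/3)*48)/(-439 - 1*(-670)) = 467*(-1/2062) + (-4 + (⅔)*2304 + 1088)/(-439 + 670) = -467/2062 + (-4 + 1536 + 1088)/231 = -467/2062 + 2620*(1/231) = -467/2062 + 2620/231 = 5294563/476322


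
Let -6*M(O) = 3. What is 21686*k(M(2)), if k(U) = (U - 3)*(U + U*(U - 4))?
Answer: -531307/4 ≈ -1.3283e+5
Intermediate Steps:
M(O) = -1/2 (M(O) = -1/6*3 = -1/2)
k(U) = (-3 + U)*(U + U*(-4 + U))
21686*k(M(2)) = 21686*(-(9 + (-1/2)**2 - 6*(-1/2))/2) = 21686*(-(9 + 1/4 + 3)/2) = 21686*(-1/2*49/4) = 21686*(-49/8) = -531307/4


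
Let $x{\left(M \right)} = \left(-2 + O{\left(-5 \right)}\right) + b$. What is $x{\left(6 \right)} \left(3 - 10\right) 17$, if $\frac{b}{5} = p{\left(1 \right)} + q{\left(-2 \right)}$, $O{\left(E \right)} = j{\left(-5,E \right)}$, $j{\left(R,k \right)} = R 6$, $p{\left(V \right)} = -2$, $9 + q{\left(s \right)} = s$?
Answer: $11543$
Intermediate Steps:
$q{\left(s \right)} = -9 + s$
$j{\left(R,k \right)} = 6 R$
$O{\left(E \right)} = -30$ ($O{\left(E \right)} = 6 \left(-5\right) = -30$)
$b = -65$ ($b = 5 \left(-2 - 11\right) = 5 \left(-13\right) = -65$)
$x{\left(M \right)} = -97$ ($x{\left(M \right)} = \left(-2 - 30\right) - 65 = -32 - 65 = -97$)
$x{\left(6 \right)} \left(3 - 10\right) 17 = - 97 \left(3 - 10\right) 17 = \left(-97\right) \left(-7\right) 17 = 679 \cdot 17 = 11543$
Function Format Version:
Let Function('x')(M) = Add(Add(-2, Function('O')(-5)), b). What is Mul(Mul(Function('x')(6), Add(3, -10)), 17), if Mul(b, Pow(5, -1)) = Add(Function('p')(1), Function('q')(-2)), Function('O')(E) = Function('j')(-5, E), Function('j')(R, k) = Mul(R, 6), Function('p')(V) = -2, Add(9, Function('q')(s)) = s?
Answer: 11543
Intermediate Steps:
Function('q')(s) = Add(-9, s)
Function('j')(R, k) = Mul(6, R)
Function('O')(E) = -30 (Function('O')(E) = Mul(6, -5) = -30)
b = -65 (b = Mul(5, Add(-2, Add(-9, -2))) = Mul(5, Add(-2, -11)) = Mul(5, -13) = -65)
Function('x')(M) = -97 (Function('x')(M) = Add(Add(-2, -30), -65) = Add(-32, -65) = -97)
Mul(Mul(Function('x')(6), Add(3, -10)), 17) = Mul(Mul(-97, Add(3, -10)), 17) = Mul(Mul(-97, -7), 17) = Mul(679, 17) = 11543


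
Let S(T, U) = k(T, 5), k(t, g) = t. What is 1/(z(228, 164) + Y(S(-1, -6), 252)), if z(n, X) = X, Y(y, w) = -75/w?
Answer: 84/13751 ≈ 0.0061086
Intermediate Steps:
S(T, U) = T
1/(z(228, 164) + Y(S(-1, -6), 252)) = 1/(164 - 75/252) = 1/(164 - 75*1/252) = 1/(164 - 25/84) = 1/(13751/84) = 84/13751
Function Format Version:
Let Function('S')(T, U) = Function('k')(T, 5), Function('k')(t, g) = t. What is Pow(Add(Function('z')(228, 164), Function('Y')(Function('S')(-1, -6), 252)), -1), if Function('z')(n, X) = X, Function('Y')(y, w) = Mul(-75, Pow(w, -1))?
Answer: Rational(84, 13751) ≈ 0.0061086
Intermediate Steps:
Function('S')(T, U) = T
Pow(Add(Function('z')(228, 164), Function('Y')(Function('S')(-1, -6), 252)), -1) = Pow(Add(164, Mul(-75, Pow(252, -1))), -1) = Pow(Add(164, Mul(-75, Rational(1, 252))), -1) = Pow(Add(164, Rational(-25, 84)), -1) = Pow(Rational(13751, 84), -1) = Rational(84, 13751)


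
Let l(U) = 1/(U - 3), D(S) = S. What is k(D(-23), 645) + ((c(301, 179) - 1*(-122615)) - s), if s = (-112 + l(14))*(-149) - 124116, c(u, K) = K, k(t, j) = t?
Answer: 2532338/11 ≈ 2.3021e+5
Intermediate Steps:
l(U) = 1/(-3 + U)
s = -1181857/11 (s = (-112 + 1/(-3 + 14))*(-149) - 124116 = (-112 + 1/11)*(-149) - 124116 = -1231/11*(-149) - 124116 = 183419/11 - 124116 = -1181857/11 ≈ -1.0744e+5)
k(D(-23), 645) + ((c(301, 179) - 1*(-122615)) - s) = -23 + ((179 - 1*(-122615)) - 1*(-1181857/11)) = -23 + ((179 + 122615) + 1181857/11) = -23 + (122794 + 1181857/11) = -23 + 2532591/11 = 2532338/11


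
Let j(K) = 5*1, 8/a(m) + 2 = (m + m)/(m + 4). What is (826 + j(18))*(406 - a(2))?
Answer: 342372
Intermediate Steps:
a(m) = 8/(-2 + 2*m/(4 + m)) (a(m) = 8/(-2 + (m + m)/(m + 4)) = 8/(-2 + (2*m)/(4 + m)) = 8/(-2 + 2*m/(4 + m)))
j(K) = 5
(826 + j(18))*(406 - a(2)) = (826 + 5)*(406 - (-4 - 1*2)) = 831*(406 - (-4 - 2)) = 831*(406 - 1*(-6)) = 831*(406 + 6) = 831*412 = 342372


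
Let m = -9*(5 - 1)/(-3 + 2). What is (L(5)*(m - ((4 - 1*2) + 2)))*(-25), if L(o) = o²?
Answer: -20000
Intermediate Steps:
m = 36 (m = -36/(-1) = -36*(-1) = -9*(-4) = 36)
(L(5)*(m - ((4 - 1*2) + 2)))*(-25) = (5²*(36 - ((4 - 1*2) + 2)))*(-25) = (25*(36 - ((4 - 2) + 2)))*(-25) = (25*(36 - (2 + 2)))*(-25) = (25*(36 - 1*4))*(-25) = (25*(36 - 4))*(-25) = (25*32)*(-25) = 800*(-25) = -20000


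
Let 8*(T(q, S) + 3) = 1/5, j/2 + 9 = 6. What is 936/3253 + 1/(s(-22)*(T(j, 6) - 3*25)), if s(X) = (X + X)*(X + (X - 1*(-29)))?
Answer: 96333166/334821531 ≈ 0.28771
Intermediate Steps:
j = -6 (j = -18 + 2*6 = -18 + 12 = -6)
T(q, S) = -119/40 (T(q, S) = -3 + (1/8)/5 = -3 + (1/8)*(1/5) = -3 + 1/40 = -119/40)
s(X) = 2*X*(29 + 2*X) (s(X) = (2*X)*(X + (X + 29)) = (2*X)*(X + (29 + X)) = (2*X)*(29 + 2*X) = 2*X*(29 + 2*X))
936/3253 + 1/(s(-22)*(T(j, 6) - 3*25)) = 936/3253 + 1/(((2*(-22)*(29 + 2*(-22))))*(-119/40 - 3*25)) = 936*(1/3253) + 1/(((2*(-22)*(29 - 44)))*(-119/40 - 75)) = 936/3253 + 1/(((2*(-22)*(-15)))*(-3119/40)) = 936/3253 - 40/3119/660 = 936/3253 + (1/660)*(-40/3119) = 936/3253 - 2/102927 = 96333166/334821531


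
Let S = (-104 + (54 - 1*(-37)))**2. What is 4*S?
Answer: 676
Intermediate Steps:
S = 169 (S = (-104 + (54 + 37))**2 = (-104 + 91)**2 = (-13)**2 = 169)
4*S = 4*169 = 676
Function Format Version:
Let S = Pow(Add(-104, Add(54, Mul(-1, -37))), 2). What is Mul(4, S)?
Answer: 676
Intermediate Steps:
S = 169 (S = Pow(Add(-104, Add(54, 37)), 2) = Pow(Add(-104, 91), 2) = Pow(-13, 2) = 169)
Mul(4, S) = Mul(4, 169) = 676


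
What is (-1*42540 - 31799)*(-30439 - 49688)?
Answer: 5956561053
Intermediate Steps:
(-1*42540 - 31799)*(-30439 - 49688) = (-42540 - 31799)*(-80127) = -74339*(-80127) = 5956561053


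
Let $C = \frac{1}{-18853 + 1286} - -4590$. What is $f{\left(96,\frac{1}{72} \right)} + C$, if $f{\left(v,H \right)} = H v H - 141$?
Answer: $\frac{4220418995}{948618} \approx 4449.0$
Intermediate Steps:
$f{\left(v,H \right)} = -141 + v H^{2}$ ($f{\left(v,H \right)} = v H^{2} - 141 = -141 + v H^{2}$)
$C = \frac{80632529}{17567}$ ($C = \frac{1}{-17567} + 4590 = - \frac{1}{17567} + 4590 = \frac{80632529}{17567} \approx 4590.0$)
$f{\left(96,\frac{1}{72} \right)} + C = \left(-141 + 96 \left(\frac{1}{72}\right)^{2}\right) + \frac{80632529}{17567} = \left(-141 + \frac{96}{5184}\right) + \frac{80632529}{17567} = \left(-141 + 96 \cdot \frac{1}{5184}\right) + \frac{80632529}{17567} = \left(-141 + \frac{1}{54}\right) + \frac{80632529}{17567} = - \frac{7613}{54} + \frac{80632529}{17567} = \frac{4220418995}{948618}$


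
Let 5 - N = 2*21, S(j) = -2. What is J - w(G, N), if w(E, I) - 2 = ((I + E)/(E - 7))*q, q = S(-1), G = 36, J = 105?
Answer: 2985/29 ≈ 102.93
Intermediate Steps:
q = -2
N = -37 (N = 5 - 2*21 = 5 - 1*42 = 5 - 42 = -37)
w(E, I) = 2 - 2*(E + I)/(-7 + E) (w(E, I) = 2 + ((I + E)/(E - 7))*(-2) = 2 + ((E + I)/(-7 + E))*(-2) = 2 - 2*(E + I)/(-7 + E))
J - w(G, N) = 105 - 2*(-7 - 1*(-37))/(-7 + 36) = 105 - 2*(-7 + 37)/29 = 105 - 2*30/29 = 105 - 1*60/29 = 105 - 60/29 = 2985/29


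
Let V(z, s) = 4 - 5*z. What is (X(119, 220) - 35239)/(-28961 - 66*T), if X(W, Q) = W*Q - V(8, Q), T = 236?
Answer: 9023/44537 ≈ 0.20260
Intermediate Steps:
X(W, Q) = 36 + Q*W (X(W, Q) = W*Q - (4 - 5*8) = Q*W - (4 - 40) = Q*W - 1*(-36) = Q*W + 36 = 36 + Q*W)
(X(119, 220) - 35239)/(-28961 - 66*T) = ((36 + 220*119) - 35239)/(-28961 - 66*236) = ((36 + 26180) - 35239)/(-28961 - 15576) = (26216 - 35239)/(-44537) = -9023*(-1/44537) = 9023/44537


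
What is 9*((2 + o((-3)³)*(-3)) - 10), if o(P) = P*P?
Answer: -19755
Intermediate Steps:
o(P) = P²
9*((2 + o((-3)³)*(-3)) - 10) = 9*((2 + ((-3)³)²*(-3)) - 10) = 9*((2 + (-27)²*(-3)) - 10) = 9*((2 + 729*(-3)) - 10) = 9*((2 - 2187) - 10) = 9*(-2185 - 10) = 9*(-2195) = -19755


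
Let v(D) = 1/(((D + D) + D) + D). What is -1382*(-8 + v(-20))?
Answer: 442931/40 ≈ 11073.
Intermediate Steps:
v(D) = 1/(4*D) (v(D) = 1/((2*D + D) + D) = 1/(3*D + D) = 1/(4*D))
-1382*(-8 + v(-20)) = -1382*(-8 + (1/4)/(-20)) = -1382*(-8 + (1/4)*(-1/20)) = -1382*(-8 - 1/80) = -1382*(-641/80) = 442931/40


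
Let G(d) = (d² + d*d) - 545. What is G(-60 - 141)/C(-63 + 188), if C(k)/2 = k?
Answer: 80257/250 ≈ 321.03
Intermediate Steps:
C(k) = 2*k
G(d) = -545 + 2*d² (G(d) = (d² + d²) - 545 = 2*d² - 545 = -545 + 2*d²)
G(-60 - 141)/C(-63 + 188) = (-545 + 2*(-60 - 141)²)/((2*(-63 + 188))) = (-545 + 2*(-201)²)/((2*125)) = (-545 + 2*40401)/250 = (-545 + 80802)*(1/250) = 80257*(1/250) = 80257/250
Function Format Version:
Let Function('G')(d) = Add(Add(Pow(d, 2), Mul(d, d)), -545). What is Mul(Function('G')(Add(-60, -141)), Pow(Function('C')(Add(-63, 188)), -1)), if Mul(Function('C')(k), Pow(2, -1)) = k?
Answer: Rational(80257, 250) ≈ 321.03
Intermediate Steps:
Function('C')(k) = Mul(2, k)
Function('G')(d) = Add(-545, Mul(2, Pow(d, 2))) (Function('G')(d) = Add(Add(Pow(d, 2), Pow(d, 2)), -545) = Add(Mul(2, Pow(d, 2)), -545) = Add(-545, Mul(2, Pow(d, 2))))
Mul(Function('G')(Add(-60, -141)), Pow(Function('C')(Add(-63, 188)), -1)) = Mul(Add(-545, Mul(2, Pow(Add(-60, -141), 2))), Pow(Mul(2, Add(-63, 188)), -1)) = Mul(Add(-545, Mul(2, Pow(-201, 2))), Pow(Mul(2, 125), -1)) = Mul(Add(-545, Mul(2, 40401)), Pow(250, -1)) = Mul(Add(-545, 80802), Rational(1, 250)) = Mul(80257, Rational(1, 250)) = Rational(80257, 250)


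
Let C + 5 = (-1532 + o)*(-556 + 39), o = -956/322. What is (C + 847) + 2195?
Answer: 128255167/161 ≈ 7.9662e+5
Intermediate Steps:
o = -478/161 (o = -956*1/322 = -478/161 ≈ -2.9689)
C = 127765405/161 (C = -5 + (-1532 - 478/161)*(-556 + 39) = -5 - 247130/161*(-517) = -5 + 127766210/161 = 127765405/161 ≈ 7.9357e+5)
(C + 847) + 2195 = (127765405/161 + 847) + 2195 = 127901772/161 + 2195 = 128255167/161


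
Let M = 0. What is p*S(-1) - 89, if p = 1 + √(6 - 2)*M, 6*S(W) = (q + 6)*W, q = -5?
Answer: -535/6 ≈ -89.167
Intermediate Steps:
S(W) = W/6 (S(W) = ((-5 + 6)*W)/6 = (1*W)/6 = W/6)
p = 1 (p = 1 + √(6 - 2)*0 = 1 + √4*0 = 1 + 2*0 = 1 + 0 = 1)
p*S(-1) - 89 = 1*((⅙)*(-1)) - 89 = 1*(-⅙) - 89 = -⅙ - 89 = -535/6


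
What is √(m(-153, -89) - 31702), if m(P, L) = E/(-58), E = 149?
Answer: I*√106654170/58 ≈ 178.06*I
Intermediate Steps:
m(P, L) = -149/58 (m(P, L) = 149/(-58) = 149*(-1/58) = -149/58)
√(m(-153, -89) - 31702) = √(-149/58 - 31702) = √(-1838865/58) = I*√106654170/58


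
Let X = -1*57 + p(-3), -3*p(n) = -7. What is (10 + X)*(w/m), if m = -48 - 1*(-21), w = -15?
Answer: -670/27 ≈ -24.815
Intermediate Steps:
p(n) = 7/3 (p(n) = -⅓*(-7) = 7/3)
m = -27 (m = -48 + 21 = -27)
X = -164/3 (X = -1*57 + 7/3 = -57 + 7/3 = -164/3 ≈ -54.667)
(10 + X)*(w/m) = (10 - 164/3)*(-15/(-27)) = -(-670)*(-1)/27 = -134/3*5/9 = -670/27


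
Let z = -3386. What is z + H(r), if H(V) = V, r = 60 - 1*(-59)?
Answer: -3267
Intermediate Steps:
r = 119 (r = 60 + 59 = 119)
z + H(r) = -3386 + 119 = -3267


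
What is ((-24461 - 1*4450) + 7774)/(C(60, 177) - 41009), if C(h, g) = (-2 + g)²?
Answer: 21137/10384 ≈ 2.0355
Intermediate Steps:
((-24461 - 1*4450) + 7774)/(C(60, 177) - 41009) = ((-24461 - 1*4450) + 7774)/((-2 + 177)² - 41009) = ((-24461 - 4450) + 7774)/(175² - 41009) = (-28911 + 7774)/(30625 - 41009) = -21137/(-10384) = -21137*(-1/10384) = 21137/10384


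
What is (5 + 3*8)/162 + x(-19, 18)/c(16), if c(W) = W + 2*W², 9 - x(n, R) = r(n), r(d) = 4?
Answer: 2687/14256 ≈ 0.18848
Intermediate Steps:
x(n, R) = 5 (x(n, R) = 9 - 1*4 = 9 - 4 = 5)
(5 + 3*8)/162 + x(-19, 18)/c(16) = (5 + 3*8)/162 + 5/((16*(1 + 2*16))) = (5 + 24)*(1/162) + 5/((16*(1 + 32))) = 29*(1/162) + 5/((16*33)) = 29/162 + 5/528 = 2687/14256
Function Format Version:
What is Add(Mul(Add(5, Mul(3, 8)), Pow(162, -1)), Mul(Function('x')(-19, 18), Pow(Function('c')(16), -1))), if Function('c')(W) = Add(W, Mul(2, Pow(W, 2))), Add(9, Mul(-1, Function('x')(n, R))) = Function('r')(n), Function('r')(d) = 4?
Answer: Rational(2687, 14256) ≈ 0.18848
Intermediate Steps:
Function('x')(n, R) = 5 (Function('x')(n, R) = Add(9, Mul(-1, 4)) = Add(9, -4) = 5)
Add(Mul(Add(5, Mul(3, 8)), Pow(162, -1)), Mul(Function('x')(-19, 18), Pow(Function('c')(16), -1))) = Add(Mul(Add(5, Mul(3, 8)), Pow(162, -1)), Mul(5, Pow(Mul(16, Add(1, Mul(2, 16))), -1))) = Add(Mul(Add(5, 24), Rational(1, 162)), Mul(5, Pow(Mul(16, Add(1, 32)), -1))) = Add(Mul(29, Rational(1, 162)), Mul(5, Pow(Mul(16, 33), -1))) = Add(Rational(29, 162), Mul(5, Pow(528, -1))) = Add(Rational(29, 162), Mul(5, Rational(1, 528))) = Add(Rational(29, 162), Rational(5, 528)) = Rational(2687, 14256)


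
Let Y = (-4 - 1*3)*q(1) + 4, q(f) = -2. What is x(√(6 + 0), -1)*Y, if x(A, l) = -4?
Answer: -72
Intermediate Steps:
Y = 18 (Y = (-4 - 1*3)*(-2) + 4 = (-4 - 3)*(-2) + 4 = -7*(-2) + 4 = 14 + 4 = 18)
x(√(6 + 0), -1)*Y = -4*18 = -72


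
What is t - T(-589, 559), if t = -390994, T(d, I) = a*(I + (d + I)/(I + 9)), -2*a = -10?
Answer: -111836001/284 ≈ -3.9379e+5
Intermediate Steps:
a = 5 (a = -1/2*(-10) = 5)
T(d, I) = 5*I + 5*(I + d)/(9 + I) (T(d, I) = 5*(I + (d + I)/(I + 9)) = 5*(I + (I + d)/(9 + I)) = 5*I + 5*(I + d)/(9 + I))
t - T(-589, 559) = -390994 - 5*(-589 + 559**2 + 10*559)/(9 + 559) = -390994 - 5*(-589 + 312481 + 5590)/568 = -390994 - 5*317482/568 = -390994 - 1*793705/284 = -390994 - 793705/284 = -111836001/284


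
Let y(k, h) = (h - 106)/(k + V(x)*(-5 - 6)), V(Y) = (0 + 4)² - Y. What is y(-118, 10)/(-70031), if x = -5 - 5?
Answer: -24/7073131 ≈ -3.3931e-6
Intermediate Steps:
x = -10
V(Y) = 16 - Y (V(Y) = 4² - Y = 16 - Y)
y(k, h) = (-106 + h)/(-286 + k) (y(k, h) = (h - 106)/(k + (16 - 1*(-10))*(-5 - 6)) = (-106 + h)/(k + (16 + 10)*(-11)) = (-106 + h)/(k + 26*(-11)) = (-106 + h)/(k - 286) = (-106 + h)/(-286 + k))
y(-118, 10)/(-70031) = ((-106 + 10)/(-286 - 118))/(-70031) = (-96/(-404))*(-1/70031) = -1/404*(-96)*(-1/70031) = (24/101)*(-1/70031) = -24/7073131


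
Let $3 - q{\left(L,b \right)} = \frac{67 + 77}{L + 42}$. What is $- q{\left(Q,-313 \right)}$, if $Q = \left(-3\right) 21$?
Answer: $- \frac{69}{7} \approx -9.8571$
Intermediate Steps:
$Q = -63$
$q{\left(L,b \right)} = 3 - \frac{144}{42 + L}$ ($q{\left(L,b \right)} = 3 - \frac{67 + 77}{L + 42} = 3 - \frac{144}{42 + L}$)
$- q{\left(Q,-313 \right)} = - \frac{3 \left(-6 - 63\right)}{42 - 63} = - \frac{3 \left(-69\right)}{-21} = - \frac{3 \left(-1\right) \left(-69\right)}{21} = \left(-1\right) \frac{69}{7} = - \frac{69}{7}$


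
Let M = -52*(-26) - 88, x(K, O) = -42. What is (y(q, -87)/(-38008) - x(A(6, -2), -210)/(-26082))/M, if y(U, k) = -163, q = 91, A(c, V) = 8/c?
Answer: 63215/29834151552 ≈ 2.1189e-6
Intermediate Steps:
M = 1264 (M = 1352 - 88 = 1264)
(y(q, -87)/(-38008) - x(A(6, -2), -210)/(-26082))/M = (-163/(-38008) - 1*(-42)/(-26082))/1264 = (-163*(-1/38008) + 42*(-1/26082))*(1/1264) = (163/38008 - 1/621)*(1/1264) = (63215/23602968)*(1/1264) = 63215/29834151552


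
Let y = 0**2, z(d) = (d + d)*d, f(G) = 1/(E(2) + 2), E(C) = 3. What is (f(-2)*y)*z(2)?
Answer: 0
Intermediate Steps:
f(G) = 1/5 (f(G) = 1/(3 + 2) = 1/5)
z(d) = 2*d**2 (z(d) = (2*d)*d = 2*d**2)
y = 0
(f(-2)*y)*z(2) = ((1/5)*0)*(2*2**2) = 0*(2*4) = 0*8 = 0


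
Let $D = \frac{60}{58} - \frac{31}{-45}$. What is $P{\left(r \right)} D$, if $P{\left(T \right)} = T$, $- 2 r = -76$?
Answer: $\frac{85462}{1305} \approx 65.488$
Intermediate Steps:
$r = 38$ ($r = \left(- \frac{1}{2}\right) \left(-76\right) = 38$)
$D = \frac{2249}{1305}$ ($D = 60 \cdot \frac{1}{58} - - \frac{31}{45} = \frac{30}{29} + \frac{31}{45} = \frac{2249}{1305} \approx 1.7234$)
$P{\left(r \right)} D = 38 \cdot \frac{2249}{1305} = \frac{85462}{1305}$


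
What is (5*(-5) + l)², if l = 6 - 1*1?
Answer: 400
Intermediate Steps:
l = 5 (l = 6 - 1 = 5)
(5*(-5) + l)² = (5*(-5) + 5)² = (-25 + 5)² = (-20)² = 400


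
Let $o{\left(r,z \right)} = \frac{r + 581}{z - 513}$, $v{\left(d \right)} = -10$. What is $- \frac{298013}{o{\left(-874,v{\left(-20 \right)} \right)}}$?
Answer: $- \frac{155860799}{293} \approx -5.3195 \cdot 10^{5}$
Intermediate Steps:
$o{\left(r,z \right)} = \frac{581 + r}{-513 + z}$
$- \frac{298013}{o{\left(-874,v{\left(-20 \right)} \right)}} = - \frac{298013}{\frac{1}{-513 - 10} \left(581 - 874\right)} = - \frac{298013}{\frac{1}{-523} \left(-293\right)} = - \frac{298013}{\left(- \frac{1}{523}\right) \left(-293\right)} = - \frac{298013}{\frac{293}{523}} = \left(-298013\right) \frac{523}{293} = - \frac{155860799}{293}$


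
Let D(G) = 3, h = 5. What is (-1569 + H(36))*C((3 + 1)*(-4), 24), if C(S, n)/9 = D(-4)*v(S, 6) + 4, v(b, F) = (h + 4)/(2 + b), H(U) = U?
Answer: -57159/2 ≈ -28580.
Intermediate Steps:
v(b, F) = 9/(2 + b) (v(b, F) = (5 + 4)/(2 + b) = 9/(2 + b))
C(S, n) = 36 + 243/(2 + S) (C(S, n) = 9*(3*(9/(2 + S)) + 4) = 9*(27/(2 + S) + 4) = 9*(4 + 27/(2 + S)) = 36 + 243/(2 + S))
(-1569 + H(36))*C((3 + 1)*(-4), 24) = (-1569 + 36)*(9*(35 + 4*((3 + 1)*(-4)))/(2 + (3 + 1)*(-4))) = -13797*(35 + 4*(4*(-4)))/(2 + 4*(-4)) = -13797*(35 + 4*(-16))/(2 - 16) = -13797*(35 - 64)/(-14) = -13797*(-1)*(-29)/14 = -1533*261/14 = -57159/2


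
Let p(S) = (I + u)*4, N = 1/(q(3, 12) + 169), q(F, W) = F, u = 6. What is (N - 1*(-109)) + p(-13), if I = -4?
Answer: 20125/172 ≈ 117.01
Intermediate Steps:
N = 1/172 (N = 1/(3 + 169) = 1/172 ≈ 0.0058140)
p(S) = 8 (p(S) = (-4 + 6)*4 = 2*4 = 8)
(N - 1*(-109)) + p(-13) = (1/172 - 1*(-109)) + 8 = (1/172 + 109) + 8 = 18749/172 + 8 = 20125/172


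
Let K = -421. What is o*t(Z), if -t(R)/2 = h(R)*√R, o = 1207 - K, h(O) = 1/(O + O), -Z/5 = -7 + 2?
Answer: -1628/5 ≈ -325.60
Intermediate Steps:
Z = 25 (Z = -5*(-7 + 2) = -5*(-5) = 25)
h(O) = 1/(2*O)
o = 1628 (o = 1207 - 1*(-421) = 1207 + 421 = 1628)
t(R) = -1/√R (t(R) = -2*1/(2*R)*√R = -1/√R)
o*t(Z) = 1628*(-1/√25) = 1628*(-1*⅕) = 1628*(-⅕) = -1628/5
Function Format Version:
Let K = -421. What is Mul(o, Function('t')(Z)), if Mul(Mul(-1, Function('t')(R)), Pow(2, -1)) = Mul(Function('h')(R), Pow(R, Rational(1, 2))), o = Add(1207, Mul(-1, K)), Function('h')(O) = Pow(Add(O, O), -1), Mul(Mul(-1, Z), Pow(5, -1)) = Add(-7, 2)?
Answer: Rational(-1628, 5) ≈ -325.60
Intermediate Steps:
Z = 25 (Z = Mul(-5, Add(-7, 2)) = Mul(-5, -5) = 25)
Function('h')(O) = Mul(Rational(1, 2), Pow(O, -1)) (Function('h')(O) = Pow(Mul(2, O), -1) = Mul(Rational(1, 2), Pow(O, -1)))
o = 1628 (o = Add(1207, Mul(-1, -421)) = Add(1207, 421) = 1628)
Function('t')(R) = Mul(-1, Pow(R, Rational(-1, 2))) (Function('t')(R) = Mul(-2, Mul(Mul(Rational(1, 2), Pow(R, -1)), Pow(R, Rational(1, 2)))) = Mul(-2, Mul(Rational(1, 2), Pow(R, Rational(-1, 2)))) = Mul(-1, Pow(R, Rational(-1, 2))))
Mul(o, Function('t')(Z)) = Mul(1628, Mul(-1, Pow(25, Rational(-1, 2)))) = Mul(1628, Mul(-1, Rational(1, 5))) = Mul(1628, Rational(-1, 5)) = Rational(-1628, 5)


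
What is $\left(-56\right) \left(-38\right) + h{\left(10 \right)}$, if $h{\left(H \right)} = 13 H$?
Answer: $2258$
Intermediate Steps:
$\left(-56\right) \left(-38\right) + h{\left(10 \right)} = \left(-56\right) \left(-38\right) + 13 \cdot 10 = 2128 + 130 = 2258$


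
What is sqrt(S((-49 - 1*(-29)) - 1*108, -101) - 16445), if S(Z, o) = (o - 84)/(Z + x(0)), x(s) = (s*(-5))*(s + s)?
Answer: 5*I*sqrt(168382)/16 ≈ 128.23*I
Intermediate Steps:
x(s) = -10*s**2 (x(s) = (-5*s)*(2*s) = -10*s**2)
S(Z, o) = (-84 + o)/Z (S(Z, o) = (o - 84)/(Z - 10*0**2) = (-84 + o)/(Z - 10*0) = (-84 + o)/(Z + 0) = (-84 + o)/Z)
sqrt(S((-49 - 1*(-29)) - 1*108, -101) - 16445) = sqrt((-84 - 101)/((-49 - 1*(-29)) - 1*108) - 16445) = sqrt(-185/((-49 + 29) - 108) - 16445) = sqrt(-185/(-20 - 108) - 16445) = sqrt(-185/(-128) - 16445) = sqrt(-1/128*(-185) - 16445) = sqrt(185/128 - 16445) = sqrt(-2104775/128) = 5*I*sqrt(168382)/16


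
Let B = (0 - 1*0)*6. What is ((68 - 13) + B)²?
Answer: 3025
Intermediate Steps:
B = 0 (B = (0 + 0)*6 = 0*6 = 0)
((68 - 13) + B)² = ((68 - 13) + 0)² = (55 + 0)² = 55² = 3025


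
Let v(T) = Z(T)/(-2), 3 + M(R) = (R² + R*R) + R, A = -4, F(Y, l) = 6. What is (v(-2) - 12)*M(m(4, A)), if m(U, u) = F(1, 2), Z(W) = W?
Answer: -825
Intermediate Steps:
m(U, u) = 6
M(R) = -3 + R + 2*R² (M(R) = -3 + ((R² + R*R) + R) = -3 + ((R² + R²) + R) = -3 + (2*R² + R) = -3 + (R + 2*R²) = -3 + R + 2*R²)
v(T) = -T/2 (v(T) = T/(-2) = T*(-½) = -T/2)
(v(-2) - 12)*M(m(4, A)) = (-½*(-2) - 12)*(-3 + 6 + 2*6²) = (1 - 12)*(-3 + 6 + 2*36) = -11*(-3 + 6 + 72) = -11*75 = -825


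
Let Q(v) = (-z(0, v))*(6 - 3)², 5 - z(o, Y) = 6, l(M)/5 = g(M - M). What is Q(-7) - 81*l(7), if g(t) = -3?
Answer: 1224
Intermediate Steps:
l(M) = -15 (l(M) = 5*(-3) = -15)
z(o, Y) = -1 (z(o, Y) = 5 - 1*6 = 5 - 6 = -1)
Q(v) = 9 (Q(v) = (-1*(-1))*(6 - 3)² = 1*3² = 1*9 = 9)
Q(-7) - 81*l(7) = 9 - 81*(-15) = 9 + 1215 = 1224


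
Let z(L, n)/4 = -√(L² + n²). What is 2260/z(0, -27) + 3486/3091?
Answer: -1652293/83457 ≈ -19.798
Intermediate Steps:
z(L, n) = -4*√(L² + n²) (z(L, n) = 4*(-√(L² + n²)) = -4*√(L² + n²))
2260/z(0, -27) + 3486/3091 = 2260/((-4*√(0² + (-27)²))) + 3486/3091 = 2260/((-4*√(0 + 729))) + 3486*(1/3091) = 2260/((-4*√729)) + 3486/3091 = 2260/((-4*27)) + 3486/3091 = 2260/(-108) + 3486/3091 = 2260*(-1/108) + 3486/3091 = -565/27 + 3486/3091 = -1652293/83457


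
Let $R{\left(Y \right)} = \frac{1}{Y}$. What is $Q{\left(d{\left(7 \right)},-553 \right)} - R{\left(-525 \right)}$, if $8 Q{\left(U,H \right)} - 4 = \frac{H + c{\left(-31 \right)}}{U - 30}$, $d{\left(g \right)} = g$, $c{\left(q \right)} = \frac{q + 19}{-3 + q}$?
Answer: $\frac{5756603}{1642200} \approx 3.5054$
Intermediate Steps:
$c{\left(q \right)} = \frac{19 + q}{-3 + q}$
$Q{\left(U,H \right)} = \frac{1}{2} + \frac{\frac{6}{17} + H}{8 \left(-30 + U\right)}$ ($Q{\left(U,H \right)} = \frac{1}{2} + \frac{\left(H + \frac{19 - 31}{-3 - 31}\right) \frac{1}{U - 30}}{8} = \frac{1}{2} + \frac{\left(H + \frac{1}{-34} \left(-12\right)\right) \frac{1}{-30 + U}}{8} = \frac{1}{2} + \frac{\left(H - - \frac{6}{17}\right) \frac{1}{-30 + U}}{8} = \frac{1}{2} + \frac{\left(H + \frac{6}{17}\right) \frac{1}{-30 + U}}{8} = \frac{1}{2} + \frac{\left(\frac{6}{17} + H\right) \frac{1}{-30 + U}}{8} = \frac{1}{2} + \frac{\frac{1}{-30 + U} \left(\frac{6}{17} + H\right)}{8} = \frac{1}{2} + \frac{\frac{6}{17} + H}{8 \left(-30 + U\right)}$)
$Q{\left(d{\left(7 \right)},-553 \right)} - R{\left(-525 \right)} = \frac{-2034 + 17 \left(-553\right) + 68 \cdot 7}{136 \left(-30 + 7\right)} - \frac{1}{-525} = \frac{-2034 - 9401 + 476}{136 \left(-23\right)} - - \frac{1}{525} = \frac{1}{136} \left(- \frac{1}{23}\right) \left(-10959\right) + \frac{1}{525} = \frac{10959}{3128} + \frac{1}{525} = \frac{5756603}{1642200}$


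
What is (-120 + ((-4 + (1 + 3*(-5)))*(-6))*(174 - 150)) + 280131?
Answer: 282603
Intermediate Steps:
(-120 + ((-4 + (1 + 3*(-5)))*(-6))*(174 - 150)) + 280131 = (-120 + ((-4 + (1 - 15))*(-6))*24) + 280131 = (-120 + ((-4 - 14)*(-6))*24) + 280131 = (-120 - 18*(-6)*24) + 280131 = (-120 + 108*24) + 280131 = (-120 + 2592) + 280131 = 2472 + 280131 = 282603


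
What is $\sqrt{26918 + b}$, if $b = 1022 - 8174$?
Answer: $\sqrt{19766} \approx 140.59$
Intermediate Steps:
$b = -7152$ ($b = 1022 - 8174 = -7152$)
$\sqrt{26918 + b} = \sqrt{26918 - 7152} = \sqrt{19766}$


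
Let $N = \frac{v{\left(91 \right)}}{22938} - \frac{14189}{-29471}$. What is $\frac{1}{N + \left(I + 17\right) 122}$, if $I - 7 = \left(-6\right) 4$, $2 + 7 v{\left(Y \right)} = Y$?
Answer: $\frac{4732040586}{2280893893} \approx 2.0746$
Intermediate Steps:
$v{\left(Y \right)} = - \frac{2}{7} + \frac{Y}{7}$
$I = -17$ ($I = 7 - 24 = -17$)
$N = \frac{2280893893}{4732040586}$ ($N = \frac{- \frac{2}{7} + \frac{1}{7} \cdot 91}{22938} - \frac{14189}{-29471} = \left(- \frac{2}{7} + 13\right) \frac{1}{22938} - - \frac{14189}{29471} = \frac{89}{7} \cdot \frac{1}{22938} + \frac{14189}{29471} = \frac{89}{160566} + \frac{14189}{29471} = \frac{2280893893}{4732040586} \approx 0.48201$)
$\frac{1}{N + \left(I + 17\right) 122} = \frac{1}{\frac{2280893893}{4732040586} + \left(-17 + 17\right) 122} = \frac{1}{\frac{2280893893}{4732040586} + 0 \cdot 122} = \frac{1}{\frac{2280893893}{4732040586} + 0} = \frac{1}{\frac{2280893893}{4732040586}} = \frac{4732040586}{2280893893}$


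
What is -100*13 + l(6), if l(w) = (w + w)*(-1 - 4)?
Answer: -1360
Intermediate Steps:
l(w) = -10*w (l(w) = (2*w)*(-5) = -10*w)
-100*13 + l(6) = -100*13 - 10*6 = -1300 - 60 = -1360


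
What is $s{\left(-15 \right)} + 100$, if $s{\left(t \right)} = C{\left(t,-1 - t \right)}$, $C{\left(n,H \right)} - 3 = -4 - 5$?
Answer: $94$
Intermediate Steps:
$C{\left(n,H \right)} = -6$ ($C{\left(n,H \right)} = 3 - 9 = -6$)
$s{\left(t \right)} = -6$
$s{\left(-15 \right)} + 100 = -6 + 100 = 94$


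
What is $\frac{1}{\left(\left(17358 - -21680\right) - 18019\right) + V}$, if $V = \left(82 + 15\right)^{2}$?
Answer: $\frac{1}{30428} \approx 3.2864 \cdot 10^{-5}$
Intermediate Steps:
$V = 9409$ ($V = 97^{2} = 9409$)
$\frac{1}{\left(\left(17358 - -21680\right) - 18019\right) + V} = \frac{1}{\left(\left(17358 - -21680\right) - 18019\right) + 9409} = \frac{1}{\left(\left(17358 + 21680\right) - 18019\right) + 9409} = \frac{1}{\left(39038 - 18019\right) + 9409} = \frac{1}{21019 + 9409} = \frac{1}{30428}$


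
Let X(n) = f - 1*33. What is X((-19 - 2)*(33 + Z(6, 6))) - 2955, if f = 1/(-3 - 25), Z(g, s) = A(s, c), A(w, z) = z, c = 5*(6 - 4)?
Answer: -83665/28 ≈ -2988.0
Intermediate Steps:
c = 10 (c = 5*2 = 10)
Z(g, s) = 10
f = -1/28 (f = 1/(-28) = -1/28 ≈ -0.035714)
X(n) = -925/28 (X(n) = -1/28 - 1*33 = -1/28 - 33 = -925/28)
X((-19 - 2)*(33 + Z(6, 6))) - 2955 = -925/28 - 2955 = -83665/28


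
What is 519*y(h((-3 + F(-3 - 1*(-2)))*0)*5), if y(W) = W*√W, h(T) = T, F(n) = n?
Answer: 0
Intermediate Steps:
y(W) = W^(3/2)
519*y(h((-3 + F(-3 - 1*(-2)))*0)*5) = 519*(((-3 + (-3 - 1*(-2)))*0)*5)^(3/2) = 519*(((-3 + (-3 + 2))*0)*5)^(3/2) = 519*(((-3 - 1)*0)*5)^(3/2) = 519*(-4*0*5)^(3/2) = 519*(0*5)^(3/2) = 519*0^(3/2) = 519*0 = 0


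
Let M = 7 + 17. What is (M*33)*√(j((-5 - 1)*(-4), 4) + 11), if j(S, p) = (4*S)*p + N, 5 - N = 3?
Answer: 792*√397 ≈ 15780.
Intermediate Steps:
N = 2 (N = 5 - 1*3 = 5 - 3 = 2)
M = 24
j(S, p) = 2 + 4*S*p (j(S, p) = (4*S)*p + 2 = 4*S*p + 2 = 2 + 4*S*p)
(M*33)*√(j((-5 - 1)*(-4), 4) + 11) = (24*33)*√((2 + 4*((-5 - 1)*(-4))*4) + 11) = 792*√((2 + 4*(-6*(-4))*4) + 11) = 792*√((2 + 4*24*4) + 11) = 792*√((2 + 384) + 11) = 792*√(386 + 11) = 792*√397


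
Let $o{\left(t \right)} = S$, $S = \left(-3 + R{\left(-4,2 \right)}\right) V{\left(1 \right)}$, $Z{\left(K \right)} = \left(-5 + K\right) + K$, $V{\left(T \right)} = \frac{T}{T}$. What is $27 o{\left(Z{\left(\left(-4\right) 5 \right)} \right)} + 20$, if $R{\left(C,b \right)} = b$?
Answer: $-7$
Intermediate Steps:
$V{\left(T \right)} = 1$
$Z{\left(K \right)} = -5 + 2 K$
$S = -1$ ($S = \left(-3 + 2\right) 1 = \left(-1\right) 1 = -1$)
$o{\left(t \right)} = -1$
$27 o{\left(Z{\left(\left(-4\right) 5 \right)} \right)} + 20 = 27 \left(-1\right) + 20 = -27 + 20 = -7$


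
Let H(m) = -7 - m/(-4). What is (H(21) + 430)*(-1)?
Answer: -1713/4 ≈ -428.25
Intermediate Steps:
H(m) = -7 + m/4 (H(m) = -7 - m*(-1)/4 = -7 - (-1)*m/4 = -7 + m/4)
(H(21) + 430)*(-1) = ((-7 + (¼)*21) + 430)*(-1) = ((-7 + 21/4) + 430)*(-1) = (-7/4 + 430)*(-1) = (1713/4)*(-1) = -1713/4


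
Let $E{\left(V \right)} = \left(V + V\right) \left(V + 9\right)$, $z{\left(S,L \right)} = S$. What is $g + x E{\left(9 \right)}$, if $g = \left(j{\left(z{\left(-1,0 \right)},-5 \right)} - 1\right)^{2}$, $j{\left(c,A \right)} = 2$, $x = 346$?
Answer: $112105$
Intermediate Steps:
$E{\left(V \right)} = 2 V \left(9 + V\right)$
$g = 1$ ($g = \left(2 - 1\right)^{2} = 1^{2} = 1$)
$g + x E{\left(9 \right)} = 1 + 346 \cdot 2 \cdot 9 \left(9 + 9\right) = 1 + 346 \cdot 2 \cdot 9 \cdot 18 = 1 + 346 \cdot 324 = 1 + 112104 = 112105$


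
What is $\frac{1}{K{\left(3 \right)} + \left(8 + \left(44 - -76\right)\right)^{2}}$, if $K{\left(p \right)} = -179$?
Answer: $\frac{1}{16205} \approx 6.1709 \cdot 10^{-5}$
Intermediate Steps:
$\frac{1}{K{\left(3 \right)} + \left(8 + \left(44 - -76\right)\right)^{2}} = \frac{1}{-179 + \left(8 + \left(44 - -76\right)\right)^{2}} = \frac{1}{-179 + \left(8 + \left(44 + 76\right)\right)^{2}} = \frac{1}{-179 + \left(8 + 120\right)^{2}} = \frac{1}{-179 + 128^{2}} = \frac{1}{-179 + 16384} = \frac{1}{16205}$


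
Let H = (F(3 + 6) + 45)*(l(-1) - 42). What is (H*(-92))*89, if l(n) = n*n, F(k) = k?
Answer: 18128232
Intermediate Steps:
l(n) = n²
H = -2214 (H = ((3 + 6) + 45)*((-1)² - 42) = (9 + 45)*(1 - 42) = 54*(-41) = -2214)
(H*(-92))*89 = -2214*(-92)*89 = 203688*89 = 18128232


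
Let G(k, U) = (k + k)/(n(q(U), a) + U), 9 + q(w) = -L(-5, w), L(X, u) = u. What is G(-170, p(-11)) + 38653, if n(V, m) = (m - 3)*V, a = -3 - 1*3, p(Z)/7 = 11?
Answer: 32893363/851 ≈ 38653.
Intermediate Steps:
p(Z) = 77 (p(Z) = 7*11 = 77)
a = -6 (a = -3 - 3 = -6)
q(w) = -9 - w
n(V, m) = V*(-3 + m) (n(V, m) = (-3 + m)*V = V*(-3 + m))
G(k, U) = 2*k/(81 + 10*U) (G(k, U) = (k + k)/((-9 - U)*(-3 - 6) + U) = (2*k)/((-9 - U)*(-9) + U) = (2*k)/((81 + 9*U) + U) = (2*k)/(81 + 10*U) = 2*k/(81 + 10*U))
G(-170, p(-11)) + 38653 = 2*(-170)/(81 + 10*77) + 38653 = 2*(-170)/(81 + 770) + 38653 = 2*(-170)/851 + 38653 = 2*(-170)*(1/851) + 38653 = -340/851 + 38653 = 32893363/851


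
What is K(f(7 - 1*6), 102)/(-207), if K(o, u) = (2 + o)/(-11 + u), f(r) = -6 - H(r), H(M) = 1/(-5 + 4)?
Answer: 1/6279 ≈ 0.00015926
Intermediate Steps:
H(M) = -1 (H(M) = 1/(-1) = -1)
f(r) = -5 (f(r) = -6 - 1*(-1) = -6 + 1 = -5)
K(o, u) = (2 + o)/(-11 + u)
K(f(7 - 1*6), 102)/(-207) = ((2 - 5)/(-11 + 102))/(-207) = (-3/91)*(-1/207) = ((1/91)*(-3))*(-1/207) = -3/91*(-1/207) = 1/6279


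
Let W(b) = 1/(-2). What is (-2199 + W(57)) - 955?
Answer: -6309/2 ≈ -3154.5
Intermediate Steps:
W(b) = -½
(-2199 + W(57)) - 955 = (-2199 - ½) - 955 = -4399/2 - 955 = -6309/2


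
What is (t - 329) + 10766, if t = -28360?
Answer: -17923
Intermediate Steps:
(t - 329) + 10766 = (-28360 - 329) + 10766 = -28689 + 10766 = -17923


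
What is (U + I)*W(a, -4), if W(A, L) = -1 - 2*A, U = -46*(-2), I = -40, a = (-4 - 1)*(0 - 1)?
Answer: -572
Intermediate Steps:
a = 5 (a = -5*(-1) = 5)
U = 92
(U + I)*W(a, -4) = (92 - 40)*(-1 - 2*5) = 52*(-1 - 10) = 52*(-11) = -572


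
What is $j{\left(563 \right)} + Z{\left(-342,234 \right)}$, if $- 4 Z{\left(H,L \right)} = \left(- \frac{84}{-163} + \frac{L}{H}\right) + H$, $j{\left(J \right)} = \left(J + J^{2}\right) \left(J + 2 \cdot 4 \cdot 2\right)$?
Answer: $\frac{2277547594561}{12388} \approx 1.8385 \cdot 10^{8}$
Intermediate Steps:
$j{\left(J \right)} = \left(16 + J\right) \left(J + J^{2}\right)$ ($j{\left(J \right)} = \left(J + J^{2}\right) \left(J + 8 \cdot 2\right) = \left(J + J^{2}\right) \left(J + 16\right) = \left(J + J^{2}\right) \left(16 + J\right) = \left(16 + J\right) \left(J + J^{2}\right)$)
$Z{\left(H,L \right)} = - \frac{21}{163} - \frac{H}{4} - \frac{L}{4 H}$ ($Z{\left(H,L \right)} = - \frac{\left(- \frac{84}{-163} + \frac{L}{H}\right) + H}{4} = - \frac{\left(\left(-84\right) \left(- \frac{1}{163}\right) + \frac{L}{H}\right) + H}{4} = - \frac{\left(\frac{84}{163} + \frac{L}{H}\right) + H}{4} = - \frac{\frac{84}{163} + H + \frac{L}{H}}{4} = - \frac{21}{163} - \frac{H}{4} - \frac{L}{4 H}$)
$j{\left(563 \right)} + Z{\left(-342,234 \right)} = 563 \left(16 + 563^{2} + 17 \cdot 563\right) - \left(- \frac{27831}{326} - \frac{13}{76}\right) = 563 \left(16 + 316969 + 9571\right) - \left(- \frac{27831}{326} - \frac{13}{76}\right) = 563 \cdot 326556 + \left(- \frac{21}{163} + \frac{171}{2} + \frac{13}{76}\right) = 183851028 + \frac{1059697}{12388} = \frac{2277547594561}{12388}$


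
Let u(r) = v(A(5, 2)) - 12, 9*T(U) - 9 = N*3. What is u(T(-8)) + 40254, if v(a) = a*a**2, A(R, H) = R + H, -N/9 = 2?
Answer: 40585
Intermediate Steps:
N = -18 (N = -9*2 = -18)
A(R, H) = H + R
v(a) = a**3
T(U) = -5 (T(U) = 1 + (-18*3)/9 = 1 + (1/9)*(-54) = 1 - 6 = -5)
u(r) = 331 (u(r) = (2 + 5)**3 - 12 = 7**3 - 12 = 343 - 12 = 331)
u(T(-8)) + 40254 = 331 + 40254 = 40585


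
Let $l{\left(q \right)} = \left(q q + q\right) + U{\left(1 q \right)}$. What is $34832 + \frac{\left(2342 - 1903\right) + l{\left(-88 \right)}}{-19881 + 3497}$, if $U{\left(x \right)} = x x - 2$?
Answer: $\frac{570671651}{16384} \approx 34831.0$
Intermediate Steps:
$U{\left(x \right)} = -2 + x^{2}$ ($U{\left(x \right)} = x^{2} - 2 = -2 + x^{2}$)
$l{\left(q \right)} = -2 + q + 2 q^{2}$ ($l{\left(q \right)} = \left(q q + q\right) + \left(-2 + \left(1 q\right)^{2}\right) = \left(q^{2} + q\right) + \left(-2 + q^{2}\right) = \left(q + q^{2}\right) + \left(-2 + q^{2}\right) = -2 + q + 2 q^{2}$)
$34832 + \frac{\left(2342 - 1903\right) + l{\left(-88 \right)}}{-19881 + 3497} = 34832 + \frac{\left(2342 - 1903\right) - \left(90 - 15488\right)}{-19881 + 3497} = 34832 + \frac{439 - -15398}{-16384} = 34832 + \left(439 - -15398\right) \left(- \frac{1}{16384}\right) = 34832 + \left(439 + 15398\right) \left(- \frac{1}{16384}\right) = 34832 + 15837 \left(- \frac{1}{16384}\right) = 34832 - \frac{15837}{16384} = \frac{570671651}{16384}$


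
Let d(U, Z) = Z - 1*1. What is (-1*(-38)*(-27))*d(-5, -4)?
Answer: 5130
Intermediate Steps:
d(U, Z) = -1 + Z (d(U, Z) = Z - 1 = -1 + Z)
(-1*(-38)*(-27))*d(-5, -4) = (-1*(-38)*(-27))*(-1 - 4) = (38*(-27))*(-5) = -1026*(-5) = 5130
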